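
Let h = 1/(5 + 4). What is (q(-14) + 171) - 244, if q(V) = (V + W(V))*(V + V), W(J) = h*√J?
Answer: 319 - 28*I*√14/9 ≈ 319.0 - 11.641*I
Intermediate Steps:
h = ⅑ (h = 1/9 = ⅑ ≈ 0.11111)
W(J) = √J/9
q(V) = 2*V*(V + √V/9) (q(V) = (V + √V/9)*(V + V) = (V + √V/9)*(2*V) = 2*V*(V + √V/9))
(q(-14) + 171) - 244 = ((2/9)*(-14)*(√(-14) + 9*(-14)) + 171) - 244 = ((2/9)*(-14)*(I*√14 - 126) + 171) - 244 = ((2/9)*(-14)*(-126 + I*√14) + 171) - 244 = ((392 - 28*I*√14/9) + 171) - 244 = (563 - 28*I*√14/9) - 244 = 319 - 28*I*√14/9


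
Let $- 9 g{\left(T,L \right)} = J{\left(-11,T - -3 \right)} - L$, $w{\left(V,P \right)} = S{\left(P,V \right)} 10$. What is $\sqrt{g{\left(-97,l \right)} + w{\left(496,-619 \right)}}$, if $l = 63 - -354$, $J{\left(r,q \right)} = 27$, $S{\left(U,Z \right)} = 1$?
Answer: $\frac{4 \sqrt{30}}{3} \approx 7.303$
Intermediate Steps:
$w{\left(V,P \right)} = 10$ ($w{\left(V,P \right)} = 1 \cdot 10 = 10$)
$l = 417$ ($l = 63 + 354 = 417$)
$g{\left(T,L \right)} = -3 + \frac{L}{9}$ ($g{\left(T,L \right)} = - \frac{27 - L}{9} = -3 + \frac{L}{9}$)
$\sqrt{g{\left(-97,l \right)} + w{\left(496,-619 \right)}} = \sqrt{\left(-3 + \frac{1}{9} \cdot 417\right) + 10} = \sqrt{\left(-3 + \frac{139}{3}\right) + 10} = \sqrt{\frac{130}{3} + 10} = \sqrt{\frac{160}{3}} = \frac{4 \sqrt{30}}{3}$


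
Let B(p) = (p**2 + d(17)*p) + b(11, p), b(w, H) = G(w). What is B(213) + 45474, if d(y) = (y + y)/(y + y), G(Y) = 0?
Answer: 91056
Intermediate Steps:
b(w, H) = 0
d(y) = 1 (d(y) = (2*y)/((2*y)) = (2*y)*(1/(2*y)) = 1)
B(p) = p + p**2 (B(p) = (p**2 + 1*p) + 0 = (p**2 + p) + 0 = (p + p**2) + 0 = p + p**2)
B(213) + 45474 = 213*(1 + 213) + 45474 = 213*214 + 45474 = 45582 + 45474 = 91056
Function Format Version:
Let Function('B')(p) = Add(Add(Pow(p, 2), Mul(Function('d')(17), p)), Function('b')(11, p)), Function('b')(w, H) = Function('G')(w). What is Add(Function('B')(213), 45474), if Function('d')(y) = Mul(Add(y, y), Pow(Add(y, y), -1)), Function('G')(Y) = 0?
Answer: 91056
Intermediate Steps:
Function('b')(w, H) = 0
Function('d')(y) = 1 (Function('d')(y) = Mul(Mul(2, y), Pow(Mul(2, y), -1)) = Mul(Mul(2, y), Mul(Rational(1, 2), Pow(y, -1))) = 1)
Function('B')(p) = Add(p, Pow(p, 2)) (Function('B')(p) = Add(Add(Pow(p, 2), Mul(1, p)), 0) = Add(Add(Pow(p, 2), p), 0) = Add(Add(p, Pow(p, 2)), 0) = Add(p, Pow(p, 2)))
Add(Function('B')(213), 45474) = Add(Mul(213, Add(1, 213)), 45474) = Add(Mul(213, 214), 45474) = Add(45582, 45474) = 91056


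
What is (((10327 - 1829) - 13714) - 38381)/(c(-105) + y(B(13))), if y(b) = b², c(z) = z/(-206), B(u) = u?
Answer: -8980982/34919 ≈ -257.19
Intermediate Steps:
c(z) = -z/206 (c(z) = z*(-1/206) = -z/206)
(((10327 - 1829) - 13714) - 38381)/(c(-105) + y(B(13))) = (((10327 - 1829) - 13714) - 38381)/(-1/206*(-105) + 13²) = ((8498 - 13714) - 38381)/(105/206 + 169) = (-5216 - 38381)/(34919/206) = -43597*206/34919 = -8980982/34919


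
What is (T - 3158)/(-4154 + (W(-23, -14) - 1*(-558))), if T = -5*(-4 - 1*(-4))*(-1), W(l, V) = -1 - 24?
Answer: 3158/3621 ≈ 0.87214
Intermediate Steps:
W(l, V) = -25
T = 0 (T = -5*(-4 + 4)*(-1) = -5*0*(-1) = 0*(-1) = 0)
(T - 3158)/(-4154 + (W(-23, -14) - 1*(-558))) = (0 - 3158)/(-4154 + (-25 - 1*(-558))) = -3158/(-4154 + (-25 + 558)) = -3158/(-4154 + 533) = -3158/(-3621) = -3158*(-1/3621) = 3158/3621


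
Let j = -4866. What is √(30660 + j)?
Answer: 3*√2866 ≈ 160.60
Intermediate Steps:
√(30660 + j) = √(30660 - 4866) = √25794 = 3*√2866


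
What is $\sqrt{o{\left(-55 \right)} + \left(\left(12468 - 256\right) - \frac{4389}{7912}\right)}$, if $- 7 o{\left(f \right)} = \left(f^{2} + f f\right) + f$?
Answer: $\frac{\sqrt{8707558948270}}{27692} \approx 106.56$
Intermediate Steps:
$o{\left(f \right)} = - \frac{2 f^{2}}{7} - \frac{f}{7}$ ($o{\left(f \right)} = - \frac{\left(f^{2} + f f\right) + f}{7} = - \frac{\left(f^{2} + f^{2}\right) + f}{7} = - \frac{2 f^{2} + f}{7} = - \frac{f + 2 f^{2}}{7} = - \frac{2 f^{2}}{7} - \frac{f}{7}$)
$\sqrt{o{\left(-55 \right)} + \left(\left(12468 - 256\right) - \frac{4389}{7912}\right)} = \sqrt{\left(- \frac{1}{7}\right) \left(-55\right) \left(1 + 2 \left(-55\right)\right) + \left(\left(12468 - 256\right) - \frac{4389}{7912}\right)} = \sqrt{\left(- \frac{1}{7}\right) \left(-55\right) \left(1 - 110\right) + \left(12212 - \frac{4389}{7912}\right)} = \sqrt{\left(- \frac{1}{7}\right) \left(-55\right) \left(-109\right) + \left(12212 - \frac{4389}{7912}\right)} = \sqrt{- \frac{5995}{7} + \frac{96616955}{7912}} = \sqrt{\frac{628886245}{55384}} = \frac{\sqrt{8707558948270}}{27692}$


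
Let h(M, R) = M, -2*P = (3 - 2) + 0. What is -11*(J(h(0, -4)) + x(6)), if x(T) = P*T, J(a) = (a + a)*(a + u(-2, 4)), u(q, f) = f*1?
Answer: 33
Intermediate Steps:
P = -1/2 (P = -((3 - 2) + 0)/2 = -(1 + 0)/2 = -1/2*1 = -1/2 ≈ -0.50000)
u(q, f) = f
J(a) = 2*a*(4 + a) (J(a) = (a + a)*(a + 4) = (2*a)*(4 + a) = 2*a*(4 + a))
x(T) = -T/2
-11*(J(h(0, -4)) + x(6)) = -11*(2*0*(4 + 0) - 1/2*6) = -11*(2*0*4 - 3) = -11*(0 - 3) = -11*(-3) = 33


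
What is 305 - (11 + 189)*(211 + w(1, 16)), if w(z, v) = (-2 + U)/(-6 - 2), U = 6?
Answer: -41795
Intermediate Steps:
w(z, v) = -1/2 (w(z, v) = (-2 + 6)/(-6 - 2) = 4/(-8) = 4*(-1/8) = -1/2)
305 - (11 + 189)*(211 + w(1, 16)) = 305 - (11 + 189)*(211 - 1/2) = 305 - 200*421/2 = 305 - 1*42100 = 305 - 42100 = -41795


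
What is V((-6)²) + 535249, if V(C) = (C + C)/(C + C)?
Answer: 535250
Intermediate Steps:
V(C) = 1 (V(C) = (2*C)/((2*C)) = (2*C)*(1/(2*C)) = 1)
V((-6)²) + 535249 = 1 + 535249 = 535250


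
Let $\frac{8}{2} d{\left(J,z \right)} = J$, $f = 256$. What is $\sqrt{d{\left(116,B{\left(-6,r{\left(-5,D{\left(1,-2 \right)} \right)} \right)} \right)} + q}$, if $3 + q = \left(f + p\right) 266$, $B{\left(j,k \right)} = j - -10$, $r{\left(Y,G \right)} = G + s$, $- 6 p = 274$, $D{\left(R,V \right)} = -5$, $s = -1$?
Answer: $\frac{2 \sqrt{125943}}{3} \approx 236.59$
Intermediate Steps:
$p = - \frac{137}{3}$ ($p = \left(- \frac{1}{6}\right) 274 = - \frac{137}{3} \approx -45.667$)
$r{\left(Y,G \right)} = -1 + G$ ($r{\left(Y,G \right)} = G - 1 = -1 + G$)
$B{\left(j,k \right)} = 10 + j$ ($B{\left(j,k \right)} = j + 10 = 10 + j$)
$d{\left(J,z \right)} = \frac{J}{4}$
$q = \frac{167837}{3}$ ($q = -3 + \left(256 - \frac{137}{3}\right) 266 = -3 + \frac{631}{3} \cdot 266 = -3 + \frac{167846}{3} = \frac{167837}{3} \approx 55946.0$)
$\sqrt{d{\left(116,B{\left(-6,r{\left(-5,D{\left(1,-2 \right)} \right)} \right)} \right)} + q} = \sqrt{\frac{1}{4} \cdot 116 + \frac{167837}{3}} = \sqrt{29 + \frac{167837}{3}} = \sqrt{\frac{167924}{3}} = \frac{2 \sqrt{125943}}{3}$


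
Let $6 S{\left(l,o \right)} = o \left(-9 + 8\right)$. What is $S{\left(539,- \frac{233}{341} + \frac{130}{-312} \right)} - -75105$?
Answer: $\frac{1843982461}{24552} \approx 75105.0$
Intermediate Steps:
$S{\left(l,o \right)} = - \frac{o}{6}$ ($S{\left(l,o \right)} = \frac{o \left(-9 + 8\right)}{6} = \frac{o \left(-1\right)}{6} = \frac{\left(-1\right) o}{6} = - \frac{o}{6}$)
$S{\left(539,- \frac{233}{341} + \frac{130}{-312} \right)} - -75105 = - \frac{- \frac{233}{341} + \frac{130}{-312}}{6} - -75105 = - \frac{\left(-233\right) \frac{1}{341} + 130 \left(- \frac{1}{312}\right)}{6} + 75105 = - \frac{- \frac{233}{341} - \frac{5}{12}}{6} + 75105 = \left(- \frac{1}{6}\right) \left(- \frac{4501}{4092}\right) + 75105 = \frac{4501}{24552} + 75105 = \frac{1843982461}{24552}$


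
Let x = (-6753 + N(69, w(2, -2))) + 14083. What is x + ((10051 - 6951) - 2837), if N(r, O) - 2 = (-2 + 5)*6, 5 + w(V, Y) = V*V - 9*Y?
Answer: 7613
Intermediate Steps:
w(V, Y) = -5 + V² - 9*Y (w(V, Y) = -5 + (V*V - 9*Y) = -5 + (V² - 9*Y) = -5 + V² - 9*Y)
N(r, O) = 20 (N(r, O) = 2 + (-2 + 5)*6 = 2 + 3*6 = 2 + 18 = 20)
x = 7350 (x = (-6753 + 20) + 14083 = -6733 + 14083 = 7350)
x + ((10051 - 6951) - 2837) = 7350 + ((10051 - 6951) - 2837) = 7350 + (3100 - 2837) = 7350 + 263 = 7613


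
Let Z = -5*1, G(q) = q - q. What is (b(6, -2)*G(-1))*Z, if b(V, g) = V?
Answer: 0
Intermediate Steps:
G(q) = 0
Z = -5
(b(6, -2)*G(-1))*Z = (6*0)*(-5) = 0*(-5) = 0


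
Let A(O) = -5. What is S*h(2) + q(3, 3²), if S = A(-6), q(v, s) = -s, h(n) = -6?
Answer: 21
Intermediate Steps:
S = -5
S*h(2) + q(3, 3²) = -5*(-6) - 1*3² = 30 - 1*9 = 30 - 9 = 21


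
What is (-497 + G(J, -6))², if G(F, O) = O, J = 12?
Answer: 253009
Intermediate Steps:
(-497 + G(J, -6))² = (-497 - 6)² = (-503)² = 253009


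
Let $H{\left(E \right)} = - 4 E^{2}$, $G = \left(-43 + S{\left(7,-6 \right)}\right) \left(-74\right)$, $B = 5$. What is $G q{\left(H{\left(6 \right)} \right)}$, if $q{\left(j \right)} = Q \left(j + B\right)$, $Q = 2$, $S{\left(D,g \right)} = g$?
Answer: $-1008028$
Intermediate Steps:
$G = 3626$ ($G = \left(-43 - 6\right) \left(-74\right) = \left(-49\right) \left(-74\right) = 3626$)
$q{\left(j \right)} = 10 + 2 j$ ($q{\left(j \right)} = 2 \left(j + 5\right) = 2 \left(5 + j\right) = 10 + 2 j$)
$G q{\left(H{\left(6 \right)} \right)} = 3626 \left(10 + 2 \left(- 4 \cdot 6^{2}\right)\right) = 3626 \left(10 + 2 \left(\left(-4\right) 36\right)\right) = 3626 \left(10 + 2 \left(-144\right)\right) = 3626 \left(10 - 288\right) = 3626 \left(-278\right) = -1008028$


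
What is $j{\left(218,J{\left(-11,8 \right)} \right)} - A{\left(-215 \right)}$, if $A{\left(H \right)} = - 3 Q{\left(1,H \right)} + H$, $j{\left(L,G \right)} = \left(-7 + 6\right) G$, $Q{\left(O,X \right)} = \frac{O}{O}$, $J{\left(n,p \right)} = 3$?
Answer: $215$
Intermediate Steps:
$Q{\left(O,X \right)} = 1$
$j{\left(L,G \right)} = - G$
$A{\left(H \right)} = -3 + H$ ($A{\left(H \right)} = \left(-3\right) 1 + H = -3 + H$)
$j{\left(218,J{\left(-11,8 \right)} \right)} - A{\left(-215 \right)} = \left(-1\right) 3 - \left(-3 - 215\right) = -3 - -218 = -3 + 218 = 215$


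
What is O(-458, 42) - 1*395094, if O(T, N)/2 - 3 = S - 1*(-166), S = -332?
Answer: -395420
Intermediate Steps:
O(T, N) = -326 (O(T, N) = 6 + 2*(-332 - 1*(-166)) = 6 + 2*(-332 + 166) = 6 + 2*(-166) = 6 - 332 = -326)
O(-458, 42) - 1*395094 = -326 - 1*395094 = -326 - 395094 = -395420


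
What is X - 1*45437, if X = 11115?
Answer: -34322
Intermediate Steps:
X - 1*45437 = 11115 - 1*45437 = 11115 - 45437 = -34322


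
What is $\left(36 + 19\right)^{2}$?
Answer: $3025$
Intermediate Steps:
$\left(36 + 19\right)^{2} = 55^{2} = 3025$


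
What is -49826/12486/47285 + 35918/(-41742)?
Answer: -252477206608/293386882005 ≈ -0.86056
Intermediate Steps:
-49826/12486/47285 + 35918/(-41742) = -49826*1/12486*(1/47285) + 35918*(-1/41742) = -24913/6243*1/47285 - 17959/20871 = -3559/42171465 - 17959/20871 = -252477206608/293386882005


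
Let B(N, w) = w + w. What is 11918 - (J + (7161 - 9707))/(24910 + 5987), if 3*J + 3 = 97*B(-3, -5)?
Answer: 1104699949/92691 ≈ 11918.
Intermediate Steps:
B(N, w) = 2*w
J = -973/3 (J = -1 + (97*(2*(-5)))/3 = -1 + (97*(-10))/3 = -1 + (⅓)*(-970) = -1 - 970/3 = -973/3 ≈ -324.33)
11918 - (J + (7161 - 9707))/(24910 + 5987) = 11918 - (-973/3 + (7161 - 9707))/(24910 + 5987) = 11918 - (-973/3 - 2546)/30897 = 11918 - (-8611)/(3*30897) = 11918 - 1*(-8611/92691) = 11918 + 8611/92691 = 1104699949/92691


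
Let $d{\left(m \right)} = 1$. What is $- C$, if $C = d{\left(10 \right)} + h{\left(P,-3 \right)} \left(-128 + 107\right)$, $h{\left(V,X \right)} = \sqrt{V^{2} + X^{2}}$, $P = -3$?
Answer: $-1 + 63 \sqrt{2} \approx 88.095$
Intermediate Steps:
$C = 1 - 63 \sqrt{2}$ ($C = 1 + \sqrt{\left(-3\right)^{2} + \left(-3\right)^{2}} \left(-128 + 107\right) = 1 + \sqrt{9 + 9} \left(-21\right) = 1 + \sqrt{18} \left(-21\right) = 1 + 3 \sqrt{2} \left(-21\right) = 1 - 63 \sqrt{2} \approx -88.095$)
$- C = - (1 - 63 \sqrt{2}) = -1 + 63 \sqrt{2}$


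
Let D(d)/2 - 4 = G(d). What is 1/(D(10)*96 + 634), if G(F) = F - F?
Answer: 1/1402 ≈ 0.00071327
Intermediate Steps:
G(F) = 0
D(d) = 8 (D(d) = 8 + 2*0 = 8 + 0 = 8)
1/(D(10)*96 + 634) = 1/(8*96 + 634) = 1/(768 + 634) = 1/1402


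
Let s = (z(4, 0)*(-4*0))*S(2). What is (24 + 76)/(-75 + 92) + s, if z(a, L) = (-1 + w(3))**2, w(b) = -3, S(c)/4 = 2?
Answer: 100/17 ≈ 5.8824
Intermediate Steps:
S(c) = 8 (S(c) = 4*2 = 8)
z(a, L) = 16 (z(a, L) = (-1 - 3)**2 = (-4)**2 = 16)
s = 0 (s = (16*(-4*0))*8 = (16*0)*8 = 0*8 = 0)
(24 + 76)/(-75 + 92) + s = (24 + 76)/(-75 + 92) + 0 = 100/17 + 0 = 100/17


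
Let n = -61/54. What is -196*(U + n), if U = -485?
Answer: 2572598/27 ≈ 95281.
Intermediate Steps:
n = -61/54 (n = -61*1/54 = -61/54 ≈ -1.1296)
-196*(U + n) = -196*(-485 - 61/54) = -196*(-26251/54) = 2572598/27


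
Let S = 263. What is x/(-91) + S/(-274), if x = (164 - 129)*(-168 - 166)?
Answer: 454161/3562 ≈ 127.50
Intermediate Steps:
x = -11690 (x = 35*(-334) = -11690)
x/(-91) + S/(-274) = -11690/(-91) + 263/(-274) = -11690*(-1/91) + 263*(-1/274) = 1670/13 - 263/274 = 454161/3562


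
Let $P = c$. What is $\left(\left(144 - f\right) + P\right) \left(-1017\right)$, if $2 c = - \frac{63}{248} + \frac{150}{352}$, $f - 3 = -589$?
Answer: $- \frac{8102132883}{10912} \approx -7.425 \cdot 10^{5}$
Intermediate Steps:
$f = -586$ ($f = 3 - 589 = -586$)
$c = \frac{939}{10912}$ ($c = \frac{- \frac{63}{248} + \frac{150}{352}}{2} = \frac{\left(-63\right) \frac{1}{248} + 150 \cdot \frac{1}{352}}{2} = \frac{- \frac{63}{248} + \frac{75}{176}}{2} = \frac{1}{2} \cdot \frac{939}{5456} = \frac{939}{10912} \approx 0.086052$)
$P = \frac{939}{10912} \approx 0.086052$
$\left(\left(144 - f\right) + P\right) \left(-1017\right) = \left(\left(144 - -586\right) + \frac{939}{10912}\right) \left(-1017\right) = \left(\left(144 + 586\right) + \frac{939}{10912}\right) \left(-1017\right) = \left(730 + \frac{939}{10912}\right) \left(-1017\right) = \frac{7966699}{10912} \left(-1017\right) = - \frac{8102132883}{10912}$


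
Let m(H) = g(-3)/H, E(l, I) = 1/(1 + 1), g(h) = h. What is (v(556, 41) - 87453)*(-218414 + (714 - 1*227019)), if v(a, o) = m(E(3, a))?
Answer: 38894679021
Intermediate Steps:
E(l, I) = ½ (E(l, I) = 1/2 = ½)
m(H) = -3/H
v(a, o) = -6 (v(a, o) = -3/½ = -3*2 = -6)
(v(556, 41) - 87453)*(-218414 + (714 - 1*227019)) = (-6 - 87453)*(-218414 + (714 - 1*227019)) = -87459*(-218414 + (714 - 227019)) = -87459*(-218414 - 226305) = -87459*(-444719) = 38894679021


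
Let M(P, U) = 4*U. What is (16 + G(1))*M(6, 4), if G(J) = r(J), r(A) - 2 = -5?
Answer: 208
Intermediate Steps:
r(A) = -3 (r(A) = 2 - 5 = -3)
G(J) = -3
(16 + G(1))*M(6, 4) = (16 - 3)*(4*4) = 13*16 = 208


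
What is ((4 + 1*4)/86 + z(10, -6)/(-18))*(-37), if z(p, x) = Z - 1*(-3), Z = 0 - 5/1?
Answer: -2923/387 ≈ -7.5530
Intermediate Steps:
Z = -5 (Z = 0 - 5*1 = 0 - 5 = -5)
z(p, x) = -2 (z(p, x) = -5 - 1*(-3) = -5 + 3 = -2)
((4 + 1*4)/86 + z(10, -6)/(-18))*(-37) = ((4 + 1*4)/86 - 2/(-18))*(-37) = ((4 + 4)*(1/86) - 2*(-1/18))*(-37) = (8*(1/86) + 1/9)*(-37) = (4/43 + 1/9)*(-37) = (79/387)*(-37) = -2923/387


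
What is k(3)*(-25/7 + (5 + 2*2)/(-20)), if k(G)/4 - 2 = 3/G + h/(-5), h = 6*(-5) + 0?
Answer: -5067/35 ≈ -144.77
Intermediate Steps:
h = -30 (h = -30 + 0 = -30)
k(G) = 32 + 12/G (k(G) = 8 + 4*(3/G - 30/(-5)) = 8 + 4*(3/G - 30*(-⅕)) = 8 + 4*(3/G + 6) = 8 + 4*(6 + 3/G) = 8 + (24 + 12/G) = 32 + 12/G)
k(3)*(-25/7 + (5 + 2*2)/(-20)) = (32 + 12/3)*(-25/7 + (5 + 2*2)/(-20)) = (32 + 12*(⅓))*(-25*⅐ + (5 + 4)*(-1/20)) = (32 + 4)*(-25/7 + 9*(-1/20)) = 36*(-25/7 - 9/20) = 36*(-563/140) = -5067/35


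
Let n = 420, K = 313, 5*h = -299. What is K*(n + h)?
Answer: 563713/5 ≈ 1.1274e+5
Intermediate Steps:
h = -299/5 (h = (1/5)*(-299) = -299/5 ≈ -59.800)
K*(n + h) = 313*(420 - 299/5) = 313*(1801/5) = 563713/5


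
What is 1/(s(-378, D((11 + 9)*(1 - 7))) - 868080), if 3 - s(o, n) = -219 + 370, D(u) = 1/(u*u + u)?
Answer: -1/868228 ≈ -1.1518e-6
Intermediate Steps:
D(u) = 1/(u + u²) (D(u) = 1/(u² + u) = 1/(u + u²))
s(o, n) = -148 (s(o, n) = 3 - (-219 + 370) = 3 - 1*151 = 3 - 151 = -148)
1/(s(-378, D((11 + 9)*(1 - 7))) - 868080) = 1/(-148 - 868080) = 1/(-868228) = -1/868228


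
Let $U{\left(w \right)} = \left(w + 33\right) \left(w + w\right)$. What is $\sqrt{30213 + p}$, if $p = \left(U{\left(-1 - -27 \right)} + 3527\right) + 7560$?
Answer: $4 \sqrt{2773} \approx 210.64$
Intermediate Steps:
$U{\left(w \right)} = 2 w \left(33 + w\right)$ ($U{\left(w \right)} = \left(33 + w\right) 2 w = 2 w \left(33 + w\right)$)
$p = 14155$ ($p = \left(2 \left(-1 - -27\right) \left(33 - -26\right) + 3527\right) + 7560 = \left(2 \left(-1 + 27\right) \left(33 + \left(-1 + 27\right)\right) + 3527\right) + 7560 = \left(2 \cdot 26 \left(33 + 26\right) + 3527\right) + 7560 = \left(2 \cdot 26 \cdot 59 + 3527\right) + 7560 = \left(3068 + 3527\right) + 7560 = 6595 + 7560 = 14155$)
$\sqrt{30213 + p} = \sqrt{30213 + 14155} = \sqrt{44368} = 4 \sqrt{2773}$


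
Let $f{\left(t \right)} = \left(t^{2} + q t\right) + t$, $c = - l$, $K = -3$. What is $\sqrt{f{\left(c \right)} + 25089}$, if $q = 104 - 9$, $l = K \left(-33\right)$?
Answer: $\sqrt{25386} \approx 159.33$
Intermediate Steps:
$l = 99$ ($l = \left(-3\right) \left(-33\right) = 99$)
$q = 95$ ($q = 104 - 9 = 95$)
$c = -99$ ($c = \left(-1\right) 99 = -99$)
$f{\left(t \right)} = t^{2} + 96 t$ ($f{\left(t \right)} = \left(t^{2} + 95 t\right) + t = t^{2} + 96 t$)
$\sqrt{f{\left(c \right)} + 25089} = \sqrt{- 99 \left(96 - 99\right) + 25089} = \sqrt{\left(-99\right) \left(-3\right) + 25089} = \sqrt{297 + 25089} = \sqrt{25386}$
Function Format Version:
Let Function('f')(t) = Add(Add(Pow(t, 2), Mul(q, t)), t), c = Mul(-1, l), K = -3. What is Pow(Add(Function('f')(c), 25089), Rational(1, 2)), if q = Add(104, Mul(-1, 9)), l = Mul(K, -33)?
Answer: Pow(25386, Rational(1, 2)) ≈ 159.33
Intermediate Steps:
l = 99 (l = Mul(-3, -33) = 99)
q = 95 (q = Add(104, -9) = 95)
c = -99 (c = Mul(-1, 99) = -99)
Function('f')(t) = Add(Pow(t, 2), Mul(96, t)) (Function('f')(t) = Add(Add(Pow(t, 2), Mul(95, t)), t) = Add(Pow(t, 2), Mul(96, t)))
Pow(Add(Function('f')(c), 25089), Rational(1, 2)) = Pow(Add(Mul(-99, Add(96, -99)), 25089), Rational(1, 2)) = Pow(Add(Mul(-99, -3), 25089), Rational(1, 2)) = Pow(Add(297, 25089), Rational(1, 2)) = Pow(25386, Rational(1, 2))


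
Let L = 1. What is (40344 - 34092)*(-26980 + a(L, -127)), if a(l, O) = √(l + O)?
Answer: -168678960 + 18756*I*√14 ≈ -1.6868e+8 + 70179.0*I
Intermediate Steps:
a(l, O) = √(O + l)
(40344 - 34092)*(-26980 + a(L, -127)) = (40344 - 34092)*(-26980 + √(-127 + 1)) = 6252*(-26980 + √(-126)) = 6252*(-26980 + 3*I*√14) = -168678960 + 18756*I*√14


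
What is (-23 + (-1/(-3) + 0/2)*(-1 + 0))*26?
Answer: -1820/3 ≈ -606.67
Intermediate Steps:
(-23 + (-1/(-3) + 0/2)*(-1 + 0))*26 = (-23 + (-1*(-1/3) + 0*(1/2))*(-1))*26 = (-23 + (1/3 + 0)*(-1))*26 = (-23 + (1/3)*(-1))*26 = (-23 - 1/3)*26 = -70/3*26 = -1820/3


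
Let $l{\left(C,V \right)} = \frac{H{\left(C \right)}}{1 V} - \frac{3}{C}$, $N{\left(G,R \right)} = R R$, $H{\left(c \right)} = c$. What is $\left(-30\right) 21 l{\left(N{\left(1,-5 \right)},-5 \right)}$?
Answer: $\frac{16128}{5} \approx 3225.6$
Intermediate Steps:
$N{\left(G,R \right)} = R^{2}$
$l{\left(C,V \right)} = - \frac{3}{C} + \frac{C}{V}$ ($l{\left(C,V \right)} = \frac{C}{1 V} - \frac{3}{C} = \frac{C}{V} - \frac{3}{C} = - \frac{3}{C} + \frac{C}{V}$)
$\left(-30\right) 21 l{\left(N{\left(1,-5 \right)},-5 \right)} = \left(-30\right) 21 \left(- \frac{3}{\left(-5\right)^{2}} + \frac{\left(-5\right)^{2}}{-5}\right) = - 630 \left(- \frac{3}{25} + 25 \left(- \frac{1}{5}\right)\right) = - 630 \left(\left(-3\right) \frac{1}{25} - 5\right) = - 630 \left(- \frac{3}{25} - 5\right) = \left(-630\right) \left(- \frac{128}{25}\right) = \frac{16128}{5}$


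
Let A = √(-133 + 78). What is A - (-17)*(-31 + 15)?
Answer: -272 + I*√55 ≈ -272.0 + 7.4162*I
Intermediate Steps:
A = I*√55 (A = √(-55) = I*√55 ≈ 7.4162*I)
A - (-17)*(-31 + 15) = I*√55 - (-17)*(-31 + 15) = I*√55 - (-17)*(-16) = I*√55 - 1*272 = I*√55 - 272 = -272 + I*√55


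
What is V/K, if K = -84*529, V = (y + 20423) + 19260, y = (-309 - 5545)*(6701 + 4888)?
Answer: 67802323/44436 ≈ 1525.8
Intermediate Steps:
y = -67842006 (y = -5854*11589 = -67842006)
V = -67802323 (V = (-67842006 + 20423) + 19260 = -67821583 + 19260 = -67802323)
K = -44436
V/K = -67802323/(-44436) = -67802323*(-1/44436) = 67802323/44436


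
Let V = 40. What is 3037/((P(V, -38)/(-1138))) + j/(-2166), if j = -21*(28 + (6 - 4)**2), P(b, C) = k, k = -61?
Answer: 1247661098/22021 ≈ 56658.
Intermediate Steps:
P(b, C) = -61
j = -672 (j = -21*(28 + 2**2) = -21*(28 + 4) = -21*32 = -672)
3037/((P(V, -38)/(-1138))) + j/(-2166) = 3037/((-61/(-1138))) - 672/(-2166) = 3037/((-61*(-1/1138))) - 672*(-1/2166) = 3037/(61/1138) + 112/361 = 3037*(1138/61) + 112/361 = 3456106/61 + 112/361 = 1247661098/22021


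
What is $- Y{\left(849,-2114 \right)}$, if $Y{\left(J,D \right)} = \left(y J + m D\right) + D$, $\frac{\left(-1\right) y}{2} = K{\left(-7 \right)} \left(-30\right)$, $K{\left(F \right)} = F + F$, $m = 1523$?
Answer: $3934896$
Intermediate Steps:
$K{\left(F \right)} = 2 F$
$y = -840$ ($y = - 2 \cdot 2 \left(-7\right) \left(-30\right) = - 2 \left(\left(-14\right) \left(-30\right)\right) = \left(-2\right) 420 = -840$)
$Y{\left(J,D \right)} = - 840 J + 1524 D$ ($Y{\left(J,D \right)} = \left(- 840 J + 1523 D\right) + D = - 840 J + 1524 D$)
$- Y{\left(849,-2114 \right)} = - (\left(-840\right) 849 + 1524 \left(-2114\right)) = - (-713160 - 3221736) = \left(-1\right) \left(-3934896\right) = 3934896$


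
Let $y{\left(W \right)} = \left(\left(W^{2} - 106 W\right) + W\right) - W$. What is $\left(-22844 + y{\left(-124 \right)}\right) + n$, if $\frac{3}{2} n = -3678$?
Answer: $3224$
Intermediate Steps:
$n = -2452$ ($n = \frac{2}{3} \left(-3678\right) = -2452$)
$y{\left(W \right)} = W^{2} - 106 W$ ($y{\left(W \right)} = \left(W^{2} - 105 W\right) - W = W^{2} - 106 W$)
$\left(-22844 + y{\left(-124 \right)}\right) + n = \left(-22844 - 124 \left(-106 - 124\right)\right) - 2452 = \left(-22844 - -28520\right) - 2452 = \left(-22844 + 28520\right) - 2452 = 5676 - 2452 = 3224$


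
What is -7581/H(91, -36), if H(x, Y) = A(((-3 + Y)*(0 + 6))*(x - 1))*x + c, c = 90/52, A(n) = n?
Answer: 65702/16609305 ≈ 0.0039557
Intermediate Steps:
c = 45/26 (c = 90*(1/52) = 45/26 ≈ 1.7308)
H(x, Y) = 45/26 + x*(-1 + x)*(-18 + 6*Y) (H(x, Y) = (((-3 + Y)*(0 + 6))*(x - 1))*x + 45/26 = (((-3 + Y)*6)*(-1 + x))*x + 45/26 = ((-18 + 6*Y)*(-1 + x))*x + 45/26 = ((-1 + x)*(-18 + 6*Y))*x + 45/26 = x*(-1 + x)*(-18 + 6*Y) + 45/26 = 45/26 + x*(-1 + x)*(-18 + 6*Y))
-7581/H(91, -36) = -7581/(45/26 + 6*91*(3 - 1*(-36) - 3*91 - 36*91)) = -7581/(45/26 + 6*91*(3 + 36 - 273 - 3276)) = -7581/(45/26 + 6*91*(-3510)) = -7581/(45/26 - 1916460) = -7581/(-49827915/26) = -7581*(-26/49827915) = 65702/16609305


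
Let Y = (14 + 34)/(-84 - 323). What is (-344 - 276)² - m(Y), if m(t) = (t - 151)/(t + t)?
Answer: 36840895/96 ≈ 3.8376e+5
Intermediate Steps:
Y = -48/407 (Y = 48/(-407) = 48*(-1/407) = -48/407 ≈ -0.11794)
m(t) = (-151 + t)/(2*t) (m(t) = (-151 + t)/((2*t)) = (-151 + t)*(1/(2*t)) = (-151 + t)/(2*t))
(-344 - 276)² - m(Y) = (-344 - 276)² - (-151 - 48/407)/(2*(-48/407)) = (-620)² - (-407)*(-61505)/(2*48*407) = 384400 - 1*61505/96 = 384400 - 61505/96 = 36840895/96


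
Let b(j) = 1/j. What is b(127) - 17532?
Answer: -2226563/127 ≈ -17532.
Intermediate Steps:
b(127) - 17532 = 1/127 - 17532 = -2226563/127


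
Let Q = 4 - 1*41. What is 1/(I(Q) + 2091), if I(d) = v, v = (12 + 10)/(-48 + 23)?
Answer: 25/52253 ≈ 0.00047844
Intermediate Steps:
Q = -37 (Q = 4 - 41 = -37)
v = -22/25 (v = 22/(-25) = 22*(-1/25) = -22/25 ≈ -0.88000)
I(d) = -22/25
1/(I(Q) + 2091) = 1/(-22/25 + 2091) = 1/(52253/25) = 25/52253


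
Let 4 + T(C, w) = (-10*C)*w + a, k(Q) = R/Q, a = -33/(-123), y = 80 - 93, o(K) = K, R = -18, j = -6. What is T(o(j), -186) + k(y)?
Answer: -5949531/533 ≈ -11162.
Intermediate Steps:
y = -13
a = 11/41 (a = -33*(-1/123) = 11/41 ≈ 0.26829)
k(Q) = -18/Q
T(C, w) = -153/41 - 10*C*w (T(C, w) = -4 + ((-10*C)*w + 11/41) = -4 + (-10*C*w + 11/41) = -4 + (11/41 - 10*C*w) = -153/41 - 10*C*w)
T(o(j), -186) + k(y) = (-153/41 - 10*(-6)*(-186)) - 18/(-13) = (-153/41 - 11160) - 18*(-1/13) = -457713/41 + 18/13 = -5949531/533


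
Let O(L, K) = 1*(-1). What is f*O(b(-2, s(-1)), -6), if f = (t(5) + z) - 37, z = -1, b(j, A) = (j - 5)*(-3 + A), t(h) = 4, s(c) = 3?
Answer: 34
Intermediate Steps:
b(j, A) = (-5 + j)*(-3 + A)
O(L, K) = -1
f = -34 (f = (4 - 1) - 37 = 3 - 37 = -34)
f*O(b(-2, s(-1)), -6) = -34*(-1) = 34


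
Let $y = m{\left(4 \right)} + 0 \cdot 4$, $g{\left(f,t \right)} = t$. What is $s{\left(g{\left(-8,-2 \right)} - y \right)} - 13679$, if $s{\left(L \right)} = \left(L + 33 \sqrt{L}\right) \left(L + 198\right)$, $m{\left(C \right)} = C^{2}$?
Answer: $-16919 + 17820 i \sqrt{2} \approx -16919.0 + 25201.0 i$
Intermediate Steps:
$y = 16$ ($y = 4^{2} + 0 \cdot 4 = 16 + 0 = 16$)
$s{\left(L \right)} = \left(198 + L\right) \left(L + 33 \sqrt{L}\right)$ ($s{\left(L \right)} = \left(L + 33 \sqrt{L}\right) \left(198 + L\right) = \left(198 + L\right) \left(L + 33 \sqrt{L}\right)$)
$s{\left(g{\left(-8,-2 \right)} - y \right)} - 13679 = \left(\left(-2 - 16\right)^{2} + 33 \left(-2 - 16\right)^{\frac{3}{2}} + 198 \left(-2 - 16\right) + 6534 \sqrt{-2 - 16}\right) - 13679 = \left(\left(-18\right)^{2} + 33 \left(-18\right)^{\frac{3}{2}} + 198 \left(-18\right) + 6534 \sqrt{-18}\right) - 13679 = \left(324 + 33 \left(- 54 i \sqrt{2}\right) - 3564 + 6534 \cdot 3 i \sqrt{2}\right) - 13679 = \left(324 - 1782 i \sqrt{2} - 3564 + 19602 i \sqrt{2}\right) - 13679 = \left(-3240 + 17820 i \sqrt{2}\right) - 13679 = -16919 + 17820 i \sqrt{2}$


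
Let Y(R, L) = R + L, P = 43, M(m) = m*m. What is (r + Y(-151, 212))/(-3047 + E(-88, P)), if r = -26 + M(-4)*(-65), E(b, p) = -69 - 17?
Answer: 1005/3133 ≈ 0.32078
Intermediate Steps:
M(m) = m²
Y(R, L) = L + R
E(b, p) = -86
r = -1066 (r = -26 + (-4)²*(-65) = -26 + 16*(-65) = -26 - 1040 = -1066)
(r + Y(-151, 212))/(-3047 + E(-88, P)) = (-1066 + (212 - 151))/(-3047 - 86) = (-1066 + 61)/(-3133) = -1005*(-1/3133) = 1005/3133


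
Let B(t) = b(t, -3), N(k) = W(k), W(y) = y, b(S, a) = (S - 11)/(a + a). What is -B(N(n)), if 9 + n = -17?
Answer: -37/6 ≈ -6.1667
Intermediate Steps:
n = -26 (n = -9 - 17 = -26)
b(S, a) = (-11 + S)/(2*a) (b(S, a) = (-11 + S)/((2*a)) = (-11 + S)*(1/(2*a)) = (-11 + S)/(2*a))
N(k) = k
B(t) = 11/6 - t/6 (B(t) = (½)*(-11 + t)/(-3) = (½)*(-⅓)*(-11 + t) = 11/6 - t/6)
-B(N(n)) = -(11/6 - ⅙*(-26)) = -(11/6 + 13/3) = -1*37/6 = -37/6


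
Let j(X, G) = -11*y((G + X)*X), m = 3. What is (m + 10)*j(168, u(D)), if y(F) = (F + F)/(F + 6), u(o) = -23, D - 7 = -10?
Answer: -1161160/4061 ≈ -285.93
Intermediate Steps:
D = -3 (D = 7 - 10 = -3)
y(F) = 2*F/(6 + F) (y(F) = (2*F)/(6 + F) = 2*F/(6 + F))
j(X, G) = -22*X*(G + X)/(6 + X*(G + X)) (j(X, G) = -22*(G + X)*X/(6 + (G + X)*X) = -22*X*(G + X)/(6 + X*(G + X)))
(m + 10)*j(168, u(D)) = (3 + 10)*(-22*168*(-23 + 168)/(6 + 168*(-23 + 168))) = 13*(-22*168*145/(6 + 168*145)) = 13*(-22*168*145/(6 + 24360)) = 13*(-22*168*145/24366) = 13*(-22*168*1/24366*145) = 13*(-89320/4061) = -1161160/4061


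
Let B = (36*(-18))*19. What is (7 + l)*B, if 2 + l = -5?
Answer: 0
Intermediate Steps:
l = -7 (l = -2 - 5 = -7)
B = -12312 (B = -648*19 = -12312)
(7 + l)*B = (7 - 7)*(-12312) = 0*(-12312) = 0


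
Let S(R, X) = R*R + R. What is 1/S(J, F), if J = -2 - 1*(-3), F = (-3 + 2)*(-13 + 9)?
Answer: ½ ≈ 0.50000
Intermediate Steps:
F = 4 (F = -1*(-4) = 4)
J = 1 (J = -2 + 3 = 1)
S(R, X) = R + R² (S(R, X) = R² + R = R + R²)
1/S(J, F) = 1/(1*(1 + 1)) = 1/(1*2) = 1/2 = ½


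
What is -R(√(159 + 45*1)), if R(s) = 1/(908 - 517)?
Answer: -1/391 ≈ -0.0025575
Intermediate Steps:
R(s) = 1/391
-R(√(159 + 45*1)) = -1*1/391 = -1/391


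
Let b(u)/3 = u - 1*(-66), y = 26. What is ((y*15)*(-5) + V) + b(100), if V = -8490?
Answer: -9942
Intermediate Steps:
b(u) = 198 + 3*u (b(u) = 3*(u - 1*(-66)) = 3*(u + 66) = 3*(66 + u) = 198 + 3*u)
((y*15)*(-5) + V) + b(100) = ((26*15)*(-5) - 8490) + (198 + 3*100) = (390*(-5) - 8490) + (198 + 300) = (-1950 - 8490) + 498 = -10440 + 498 = -9942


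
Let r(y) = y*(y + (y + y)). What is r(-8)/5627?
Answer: 192/5627 ≈ 0.034121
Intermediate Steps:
r(y) = 3*y² (r(y) = y*(y + 2*y) = y*(3*y) = 3*y²)
r(-8)/5627 = (3*(-8)²)/5627 = (3*64)*(1/5627) = 192*(1/5627) = 192/5627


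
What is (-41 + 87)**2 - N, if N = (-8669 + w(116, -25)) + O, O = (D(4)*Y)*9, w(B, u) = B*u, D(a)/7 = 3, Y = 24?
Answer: 9149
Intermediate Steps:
D(a) = 21 (D(a) = 7*3 = 21)
O = 4536 (O = (21*24)*9 = 504*9 = 4536)
N = -7033 (N = (-8669 + 116*(-25)) + 4536 = (-8669 - 2900) + 4536 = -11569 + 4536 = -7033)
(-41 + 87)**2 - N = (-41 + 87)**2 - 1*(-7033) = 46**2 + 7033 = 2116 + 7033 = 9149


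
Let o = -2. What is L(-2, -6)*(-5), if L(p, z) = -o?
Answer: -10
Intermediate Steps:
L(p, z) = 2 (L(p, z) = -1*(-2) = 2)
L(-2, -6)*(-5) = 2*(-5) = -10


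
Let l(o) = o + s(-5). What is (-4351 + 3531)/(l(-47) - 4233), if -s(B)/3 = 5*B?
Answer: 164/841 ≈ 0.19501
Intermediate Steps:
s(B) = -15*B
l(o) = 75 + o (l(o) = o - 15*(-5) = o + 75 = 75 + o)
(-4351 + 3531)/(l(-47) - 4233) = (-4351 + 3531)/((75 - 47) - 4233) = -820/(28 - 4233) = -820/(-4205) = -820*(-1/4205) = 164/841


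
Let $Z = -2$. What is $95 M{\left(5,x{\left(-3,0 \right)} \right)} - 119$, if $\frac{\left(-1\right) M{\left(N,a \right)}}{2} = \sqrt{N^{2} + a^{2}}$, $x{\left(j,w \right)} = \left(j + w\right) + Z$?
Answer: $-119 - 950 \sqrt{2} \approx -1462.5$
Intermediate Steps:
$x{\left(j,w \right)} = -2 + j + w$ ($x{\left(j,w \right)} = \left(j + w\right) - 2 = -2 + j + w$)
$M{\left(N,a \right)} = - 2 \sqrt{N^{2} + a^{2}}$
$95 M{\left(5,x{\left(-3,0 \right)} \right)} - 119 = 95 \left(- 2 \sqrt{5^{2} + \left(-2 - 3 + 0\right)^{2}}\right) - 119 = 95 \left(- 2 \sqrt{25 + \left(-5\right)^{2}}\right) - 119 = 95 \left(- 2 \sqrt{25 + 25}\right) - 119 = 95 \left(- 2 \sqrt{50}\right) - 119 = 95 \left(- 2 \cdot 5 \sqrt{2}\right) - 119 = 95 \left(- 10 \sqrt{2}\right) - 119 = - 950 \sqrt{2} - 119 = -119 - 950 \sqrt{2}$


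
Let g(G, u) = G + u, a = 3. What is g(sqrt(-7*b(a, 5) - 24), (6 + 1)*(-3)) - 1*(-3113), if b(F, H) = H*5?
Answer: 3092 + I*sqrt(199) ≈ 3092.0 + 14.107*I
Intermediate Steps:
b(F, H) = 5*H
g(sqrt(-7*b(a, 5) - 24), (6 + 1)*(-3)) - 1*(-3113) = (sqrt(-35*5 - 24) + (6 + 1)*(-3)) - 1*(-3113) = (sqrt(-7*25 - 24) + 7*(-3)) + 3113 = (sqrt(-175 - 24) - 21) + 3113 = (sqrt(-199) - 21) + 3113 = (I*sqrt(199) - 21) + 3113 = (-21 + I*sqrt(199)) + 3113 = 3092 + I*sqrt(199)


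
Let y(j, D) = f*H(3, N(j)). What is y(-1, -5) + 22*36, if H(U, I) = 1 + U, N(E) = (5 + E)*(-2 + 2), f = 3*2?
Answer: 816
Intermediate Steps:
f = 6
N(E) = 0 (N(E) = (5 + E)*0 = 0)
y(j, D) = 24 (y(j, D) = 6*(1 + 3) = 6*4 = 24)
y(-1, -5) + 22*36 = 24 + 22*36 = 24 + 792 = 816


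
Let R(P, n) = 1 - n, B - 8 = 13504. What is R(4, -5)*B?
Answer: 81072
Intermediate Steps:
B = 13512 (B = 8 + 13504 = 13512)
R(4, -5)*B = (1 - 1*(-5))*13512 = (1 + 5)*13512 = 6*13512 = 81072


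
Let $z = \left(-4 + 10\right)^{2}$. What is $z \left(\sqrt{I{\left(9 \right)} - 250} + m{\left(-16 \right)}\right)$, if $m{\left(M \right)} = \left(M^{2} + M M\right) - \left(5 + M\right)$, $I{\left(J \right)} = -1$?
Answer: $18828 + 36 i \sqrt{251} \approx 18828.0 + 570.35 i$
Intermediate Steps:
$m{\left(M \right)} = -5 - M + 2 M^{2}$ ($m{\left(M \right)} = \left(M^{2} + M^{2}\right) - \left(5 + M\right) = 2 M^{2} - \left(5 + M\right) = -5 - M + 2 M^{2}$)
$z = 36$ ($z = 6^{2} = 36$)
$z \left(\sqrt{I{\left(9 \right)} - 250} + m{\left(-16 \right)}\right) = 36 \left(\sqrt{-1 - 250} - \left(-11 - 512\right)\right) = 36 \left(\sqrt{-251} + \left(-5 + 16 + 2 \cdot 256\right)\right) = 36 \left(i \sqrt{251} + \left(-5 + 16 + 512\right)\right) = 36 \left(i \sqrt{251} + 523\right) = 36 \left(523 + i \sqrt{251}\right) = 18828 + 36 i \sqrt{251}$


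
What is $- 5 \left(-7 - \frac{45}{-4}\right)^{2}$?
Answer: $- \frac{1445}{16} \approx -90.313$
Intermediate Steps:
$- 5 \left(-7 - \frac{45}{-4}\right)^{2} = - 5 \left(-7 - - \frac{45}{4}\right)^{2} = - 5 \left(-7 + \frac{45}{4}\right)^{2} = - 5 \left(\frac{17}{4}\right)^{2} = \left(-5\right) \frac{289}{16} = - \frac{1445}{16}$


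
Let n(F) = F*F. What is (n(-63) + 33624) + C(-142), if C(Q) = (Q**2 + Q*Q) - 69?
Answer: 77852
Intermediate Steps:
C(Q) = -69 + 2*Q**2 (C(Q) = (Q**2 + Q**2) - 69 = 2*Q**2 - 69 = -69 + 2*Q**2)
n(F) = F**2
(n(-63) + 33624) + C(-142) = ((-63)**2 + 33624) + (-69 + 2*(-142)**2) = (3969 + 33624) + (-69 + 2*20164) = 37593 + (-69 + 40328) = 37593 + 40259 = 77852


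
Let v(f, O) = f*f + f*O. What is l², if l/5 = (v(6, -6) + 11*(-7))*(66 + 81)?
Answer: 3202994025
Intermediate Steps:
v(f, O) = f² + O*f
l = -56595 (l = 5*((6*(-6 + 6) + 11*(-7))*(66 + 81)) = 5*((6*0 - 77)*147) = 5*((0 - 77)*147) = 5*(-77*147) = 5*(-11319) = -56595)
l² = (-56595)² = 3202994025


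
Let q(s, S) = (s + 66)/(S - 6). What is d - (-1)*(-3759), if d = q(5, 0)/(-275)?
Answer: -6202279/1650 ≈ -3759.0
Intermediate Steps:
q(s, S) = (66 + s)/(-6 + S)
d = 71/1650 (d = ((66 + 5)/(-6 + 0))/(-275) = (71/(-6))*(-1/275) = -⅙*71*(-1/275) = -71/6*(-1/275) = 71/1650 ≈ 0.043030)
d - (-1)*(-3759) = 71/1650 - (-1)*(-3759) = 71/1650 - 1*3759 = 71/1650 - 3759 = -6202279/1650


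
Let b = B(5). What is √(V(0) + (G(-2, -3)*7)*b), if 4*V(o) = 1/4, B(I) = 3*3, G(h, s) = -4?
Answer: I*√4031/4 ≈ 15.873*I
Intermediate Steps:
B(I) = 9
b = 9
V(o) = 1/16 (V(o) = (¼)/4 = (¼)*(¼) = 1/16)
√(V(0) + (G(-2, -3)*7)*b) = √(1/16 - 4*7*9) = √(1/16 - 28*9) = √(1/16 - 252) = √(-4031/16) = I*√4031/4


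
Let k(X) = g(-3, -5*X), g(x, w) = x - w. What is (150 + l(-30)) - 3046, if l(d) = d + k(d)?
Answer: -3079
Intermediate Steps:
k(X) = -3 + 5*X (k(X) = -3 - (-5)*X = -3 + 5*X)
l(d) = -3 + 6*d (l(d) = d + (-3 + 5*d) = -3 + 6*d)
(150 + l(-30)) - 3046 = (150 + (-3 + 6*(-30))) - 3046 = (150 + (-3 - 180)) - 3046 = (150 - 183) - 3046 = -33 - 3046 = -3079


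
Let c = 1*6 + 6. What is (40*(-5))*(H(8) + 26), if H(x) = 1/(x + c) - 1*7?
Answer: -3810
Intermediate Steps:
c = 12 (c = 6 + 6 = 12)
H(x) = -7 + 1/(12 + x) (H(x) = 1/(x + 12) - 1*7 = 1/(12 + x) - 7 = -7 + 1/(12 + x))
(40*(-5))*(H(8) + 26) = (40*(-5))*((-83 - 7*8)/(12 + 8) + 26) = -200*((-83 - 56)/20 + 26) = -200*((1/20)*(-139) + 26) = -200*(-139/20 + 26) = -200*381/20 = -3810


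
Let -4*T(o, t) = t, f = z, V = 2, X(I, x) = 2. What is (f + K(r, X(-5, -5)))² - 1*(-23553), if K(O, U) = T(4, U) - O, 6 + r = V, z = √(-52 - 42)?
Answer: 93885/4 + 7*I*√94 ≈ 23471.0 + 67.868*I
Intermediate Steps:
z = I*√94 (z = √(-94) = I*√94 ≈ 9.6954*I)
f = I*√94 ≈ 9.6954*I
r = -4 (r = -6 + 2 = -4)
T(o, t) = -t/4
K(O, U) = -O - U/4 (K(O, U) = -U/4 - O = -O - U/4)
(f + K(r, X(-5, -5)))² - 1*(-23553) = (I*√94 + (-1*(-4) - ¼*2))² - 1*(-23553) = (I*√94 + (4 - ½))² + 23553 = (I*√94 + 7/2)² + 23553 = (7/2 + I*√94)² + 23553 = 23553 + (7/2 + I*√94)²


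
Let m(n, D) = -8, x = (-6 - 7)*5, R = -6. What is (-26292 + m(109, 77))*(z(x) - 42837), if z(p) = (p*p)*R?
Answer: 1793318100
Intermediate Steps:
x = -65 (x = -13*5 = -65)
z(p) = -6*p² (z(p) = (p*p)*(-6) = p²*(-6) = -6*p²)
(-26292 + m(109, 77))*(z(x) - 42837) = (-26292 - 8)*(-6*(-65)² - 42837) = -26300*(-6*4225 - 42837) = -26300*(-25350 - 42837) = -26300*(-68187) = 1793318100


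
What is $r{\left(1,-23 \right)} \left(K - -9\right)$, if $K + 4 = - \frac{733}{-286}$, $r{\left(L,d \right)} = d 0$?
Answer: $0$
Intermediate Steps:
$r{\left(L,d \right)} = 0$
$K = - \frac{411}{286}$ ($K = -4 - \frac{733}{-286} = -4 - - \frac{733}{286} = -4 + \frac{733}{286} = - \frac{411}{286} \approx -1.4371$)
$r{\left(1,-23 \right)} \left(K - -9\right) = 0 \left(- \frac{411}{286} - -9\right) = 0 \left(- \frac{411}{286} + \left(27 - 18\right)\right) = 0 \left(- \frac{411}{286} + 9\right) = 0 \cdot \frac{2163}{286} = 0$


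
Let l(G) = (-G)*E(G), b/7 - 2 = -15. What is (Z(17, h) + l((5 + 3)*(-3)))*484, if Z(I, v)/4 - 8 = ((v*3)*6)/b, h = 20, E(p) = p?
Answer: -24656896/91 ≈ -2.7096e+5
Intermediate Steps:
b = -91 (b = 14 + 7*(-15) = 14 - 105 = -91)
l(G) = -G**2 (l(G) = (-G)*G = -G**2)
Z(I, v) = 32 - 72*v/91 (Z(I, v) = 32 + 4*(((v*3)*6)/(-91)) = 32 + 4*(((3*v)*6)*(-1/91)) = 32 + 4*((18*v)*(-1/91)) = 32 + 4*(-18*v/91) = 32 - 72*v/91)
(Z(17, h) + l((5 + 3)*(-3)))*484 = ((32 - 72/91*20) - ((5 + 3)*(-3))**2)*484 = ((32 - 1440/91) - (8*(-3))**2)*484 = (1472/91 - 1*(-24)**2)*484 = (1472/91 - 1*576)*484 = (1472/91 - 576)*484 = -50944/91*484 = -24656896/91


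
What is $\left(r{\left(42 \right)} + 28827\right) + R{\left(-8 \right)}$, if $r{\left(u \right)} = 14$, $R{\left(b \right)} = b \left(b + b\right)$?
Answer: $28969$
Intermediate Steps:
$R{\left(b \right)} = 2 b^{2}$ ($R{\left(b \right)} = b 2 b = 2 b^{2}$)
$\left(r{\left(42 \right)} + 28827\right) + R{\left(-8 \right)} = \left(14 + 28827\right) + 2 \left(-8\right)^{2} = 28841 + 2 \cdot 64 = 28841 + 128 = 28969$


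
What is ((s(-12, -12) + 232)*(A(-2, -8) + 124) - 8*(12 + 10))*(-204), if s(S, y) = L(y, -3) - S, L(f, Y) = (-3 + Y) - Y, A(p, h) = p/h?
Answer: -6072723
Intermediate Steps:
L(f, Y) = -3
s(S, y) = -3 - S
((s(-12, -12) + 232)*(A(-2, -8) + 124) - 8*(12 + 10))*(-204) = (((-3 - 1*(-12)) + 232)*(-2/(-8) + 124) - 8*(12 + 10))*(-204) = (((-3 + 12) + 232)*(-2*(-⅛) + 124) - 8*22)*(-204) = ((9 + 232)*(¼ + 124) - 176)*(-204) = (241*(497/4) - 176)*(-204) = (119777/4 - 176)*(-204) = (119073/4)*(-204) = -6072723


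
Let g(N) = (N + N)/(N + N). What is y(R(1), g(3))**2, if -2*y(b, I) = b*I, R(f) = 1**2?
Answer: 1/4 ≈ 0.25000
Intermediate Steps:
R(f) = 1
g(N) = 1 (g(N) = (2*N)/((2*N)) = (2*N)*(1/(2*N)) = 1)
y(b, I) = -I*b/2 (y(b, I) = -b*I/2 = -I*b/2)
y(R(1), g(3))**2 = (-1/2*1*1)**2 = (-1/2)**2 = 1/4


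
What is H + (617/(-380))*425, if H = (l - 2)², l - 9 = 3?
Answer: -44845/76 ≈ -590.07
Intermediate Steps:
l = 12 (l = 9 + 3 = 12)
H = 100 (H = (12 - 2)² = 10² = 100)
H + (617/(-380))*425 = 100 + (617/(-380))*425 = 100 + (617*(-1/380))*425 = 100 - 617/380*425 = 100 - 52445/76 = -44845/76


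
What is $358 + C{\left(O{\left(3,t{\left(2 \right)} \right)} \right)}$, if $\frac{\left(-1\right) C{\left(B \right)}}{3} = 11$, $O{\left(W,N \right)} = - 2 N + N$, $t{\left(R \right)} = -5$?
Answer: $325$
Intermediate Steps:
$O{\left(W,N \right)} = - N$
$C{\left(B \right)} = -33$ ($C{\left(B \right)} = \left(-3\right) 11 = -33$)
$358 + C{\left(O{\left(3,t{\left(2 \right)} \right)} \right)} = 358 - 33 = 325$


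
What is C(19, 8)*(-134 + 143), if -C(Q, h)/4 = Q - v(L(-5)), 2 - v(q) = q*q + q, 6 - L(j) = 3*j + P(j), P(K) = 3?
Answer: -12924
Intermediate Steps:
L(j) = 3 - 3*j (L(j) = 6 - (3*j + 3) = 6 - (3 + 3*j) = 6 + (-3 - 3*j) = 3 - 3*j)
v(q) = 2 - q - q² (v(q) = 2 - (q*q + q) = 2 - (q² + q) = 2 - (q + q²) = 2 + (-q - q²) = 2 - q - q²)
C(Q, h) = -1360 - 4*Q (C(Q, h) = -4*(Q - (2 - (3 - 3*(-5)) - (3 - 3*(-5))²)) = -4*(Q - (2 - (3 + 15) - (3 + 15)²)) = -4*(Q - (2 - 1*18 - 1*18²)) = -4*(Q - (2 - 18 - 1*324)) = -4*(Q - (2 - 18 - 324)) = -4*(Q - 1*(-340)) = -4*(Q + 340) = -4*(340 + Q) = -1360 - 4*Q)
C(19, 8)*(-134 + 143) = (-1360 - 4*19)*(-134 + 143) = (-1360 - 76)*9 = -1436*9 = -12924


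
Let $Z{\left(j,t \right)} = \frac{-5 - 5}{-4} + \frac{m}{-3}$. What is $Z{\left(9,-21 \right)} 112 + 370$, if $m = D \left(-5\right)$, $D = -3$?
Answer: $90$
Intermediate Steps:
$m = 15$ ($m = \left(-3\right) \left(-5\right) = 15$)
$Z{\left(j,t \right)} = - \frac{5}{2}$ ($Z{\left(j,t \right)} = \frac{-5 - 5}{-4} + \frac{15}{-3} = \left(-5 - 5\right) \left(- \frac{1}{4}\right) + 15 \left(- \frac{1}{3}\right) = \left(-10\right) \left(- \frac{1}{4}\right) - 5 = \frac{5}{2} - 5 = - \frac{5}{2}$)
$Z{\left(9,-21 \right)} 112 + 370 = \left(- \frac{5}{2}\right) 112 + 370 = -280 + 370 = 90$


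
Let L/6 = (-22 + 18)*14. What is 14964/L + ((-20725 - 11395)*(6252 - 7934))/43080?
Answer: 36475069/30156 ≈ 1209.5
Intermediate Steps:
L = -336 (L = 6*((-22 + 18)*14) = 6*(-4*14) = 6*(-56) = -336)
14964/L + ((-20725 - 11395)*(6252 - 7934))/43080 = 14964/(-336) + ((-20725 - 11395)*(6252 - 7934))/43080 = 14964*(-1/336) - 32120*(-1682)*(1/43080) = -1247/28 + 54025840*(1/43080) = -1247/28 + 1350646/1077 = 36475069/30156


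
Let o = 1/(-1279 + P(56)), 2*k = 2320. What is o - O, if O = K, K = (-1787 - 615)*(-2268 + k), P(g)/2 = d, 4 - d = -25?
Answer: -3249588937/1221 ≈ -2.6614e+6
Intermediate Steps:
k = 1160 (k = (½)*2320 = 1160)
d = 29 (d = 4 - 1*(-25) = 4 + 25 = 29)
P(g) = 58 (P(g) = 2*29 = 58)
K = 2661416 (K = (-1787 - 615)*(-2268 + 1160) = -2402*(-1108) = 2661416)
O = 2661416
o = -1/1221 (o = 1/(-1279 + 58) = 1/(-1221) = -1/1221 ≈ -0.00081900)
o - O = -1/1221 - 1*2661416 = -1/1221 - 2661416 = -3249588937/1221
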